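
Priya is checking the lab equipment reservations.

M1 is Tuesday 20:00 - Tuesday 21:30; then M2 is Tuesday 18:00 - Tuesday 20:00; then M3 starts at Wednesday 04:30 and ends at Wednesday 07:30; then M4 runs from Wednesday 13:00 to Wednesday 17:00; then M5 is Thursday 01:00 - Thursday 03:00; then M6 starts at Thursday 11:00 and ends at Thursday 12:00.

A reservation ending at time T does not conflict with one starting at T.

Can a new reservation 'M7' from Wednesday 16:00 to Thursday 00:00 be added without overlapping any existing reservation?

M2: ends Tuesday 20:00 at or before M7 starts Wednesday 16:00 → clear.
M1: ends Tuesday 21:30 at or before M7 starts Wednesday 16:00 → clear.
M3: ends Wednesday 07:30 at or before M7 starts Wednesday 16:00 → clear.
M4: starts Wednesday 13:00 before M7 ends Thursday 00:00, and ends Wednesday 17:00 after M7 starts Wednesday 16:00 → overlap.
M5: starts Thursday 01:00 at or after M7 ends Thursday 00:00 → clear.
M6: starts Thursday 11:00 at or after M7 ends Thursday 00:00 → clear.
M7 overlaps M4.

No — it overlaps M4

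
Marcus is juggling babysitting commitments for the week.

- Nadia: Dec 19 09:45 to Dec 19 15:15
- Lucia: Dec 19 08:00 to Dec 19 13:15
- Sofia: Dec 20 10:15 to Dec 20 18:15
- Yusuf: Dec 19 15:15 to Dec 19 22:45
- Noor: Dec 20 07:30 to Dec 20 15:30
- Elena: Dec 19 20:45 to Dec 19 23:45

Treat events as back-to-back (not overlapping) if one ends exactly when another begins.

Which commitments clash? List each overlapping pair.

Elena & Yusuf, Lucia & Nadia, Noor & Sofia

Sorted by start: Lucia, Nadia, Yusuf, Elena, Noor, Sofia.
Nadia starts before Lucia ends → Lucia and Nadia overlap.
Yusuf starts after Lucia ends, so Lucia has no further overlaps.
Yusuf starts exactly when Nadia ends (back-to-back, no overlap), so Nadia has no further overlaps.
Elena starts before Yusuf ends → Yusuf and Elena overlap.
Noor starts after Yusuf ends, so Yusuf has no further overlaps.
Noor starts after Elena ends, so Elena has no further overlaps.
Sofia starts before Noor ends → Noor and Sofia overlap.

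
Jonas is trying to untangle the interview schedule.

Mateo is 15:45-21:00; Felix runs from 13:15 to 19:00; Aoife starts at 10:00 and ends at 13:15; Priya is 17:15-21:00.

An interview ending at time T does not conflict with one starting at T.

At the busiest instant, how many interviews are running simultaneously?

3

Walk through starts and ends in time order (an end at T is processed before a start at T):
10:00 start Aoife → 1
13:15 end Aoife → 0
13:15 start Felix → 1
15:45 start Mateo → 2
17:15 start Priya → 3
19:00 end Felix → 2
21:00 end Mateo → 1
21:00 end Priya → 0
Peak is 3, at 17:15 (Felix, Mateo, Priya).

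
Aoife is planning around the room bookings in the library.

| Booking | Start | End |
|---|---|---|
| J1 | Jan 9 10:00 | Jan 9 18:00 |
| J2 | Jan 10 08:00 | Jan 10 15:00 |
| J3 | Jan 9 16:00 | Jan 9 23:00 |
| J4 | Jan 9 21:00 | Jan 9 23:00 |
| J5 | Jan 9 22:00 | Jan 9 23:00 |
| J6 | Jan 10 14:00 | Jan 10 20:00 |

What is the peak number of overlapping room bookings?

3

Sweep the timeline, counting +1 at each start and −1 at each end (ends before starts at a tie):
Jan 9 10:00 start J1 → 1
Jan 9 16:00 start J3 → 2
Jan 9 18:00 end J1 → 1
Jan 9 21:00 start J4 → 2
Jan 9 22:00 start J5 → 3
Jan 9 23:00 end J3 → 2
Jan 9 23:00 end J4 → 1
Jan 9 23:00 end J5 → 0
Jan 10 08:00 start J2 → 1
Jan 10 14:00 start J6 → 2
Jan 10 15:00 end J2 → 1
Jan 10 20:00 end J6 → 0
Peak is 3, at Jan 9 22:00 (J3, J4, J5).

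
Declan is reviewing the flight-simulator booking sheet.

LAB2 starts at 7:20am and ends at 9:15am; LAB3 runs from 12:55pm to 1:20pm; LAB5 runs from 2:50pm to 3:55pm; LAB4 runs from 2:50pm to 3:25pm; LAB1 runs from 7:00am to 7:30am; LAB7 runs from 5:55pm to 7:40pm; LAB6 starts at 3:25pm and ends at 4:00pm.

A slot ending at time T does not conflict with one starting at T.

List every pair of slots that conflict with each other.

LAB1 & LAB2, LAB4 & LAB5, LAB5 & LAB6

Check each pair: they overlap iff neither finishes before the other starts.
Sorted by start: LAB1, LAB2, LAB3, LAB4, LAB5, LAB6, LAB7.
LAB2 starts before LAB1 ends → LAB1 and LAB2 overlap.
LAB3 starts after LAB1 ends, so nothing later overlaps LAB1 either.
LAB3 starts after LAB2 ends, so nothing later overlaps LAB2 either.
LAB4 starts after LAB3 ends, so nothing later overlaps LAB3 either.
LAB5 starts before LAB4 ends → LAB4 and LAB5 overlap.
LAB6 starts exactly when LAB4 ends (back-to-back, no overlap), so nothing later overlaps LAB4 either.
LAB6 starts before LAB5 ends → LAB5 and LAB6 overlap.
LAB7 starts after LAB5 ends.
LAB7 starts after LAB6 ends.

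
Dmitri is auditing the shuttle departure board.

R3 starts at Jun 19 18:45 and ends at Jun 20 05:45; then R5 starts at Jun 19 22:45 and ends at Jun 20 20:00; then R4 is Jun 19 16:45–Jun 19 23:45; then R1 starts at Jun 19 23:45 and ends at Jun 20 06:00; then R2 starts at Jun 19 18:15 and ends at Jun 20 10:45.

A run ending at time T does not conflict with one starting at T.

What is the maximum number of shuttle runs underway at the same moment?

Walk through starts and ends in time order (an end at T is processed before a start at T):
Jun 19 16:45 start R4 → 1
Jun 19 18:15 start R2 → 2
Jun 19 18:45 start R3 → 3
Jun 19 22:45 start R5 → 4
Jun 19 23:45 end R4 → 3
Jun 19 23:45 start R1 → 4
Jun 20 05:45 end R3 → 3
Jun 20 06:00 end R1 → 2
Jun 20 10:45 end R2 → 1
Jun 20 20:00 end R5 → 0
Peak is 4, at Jun 19 22:45 (R2, R3, R4, R5).

4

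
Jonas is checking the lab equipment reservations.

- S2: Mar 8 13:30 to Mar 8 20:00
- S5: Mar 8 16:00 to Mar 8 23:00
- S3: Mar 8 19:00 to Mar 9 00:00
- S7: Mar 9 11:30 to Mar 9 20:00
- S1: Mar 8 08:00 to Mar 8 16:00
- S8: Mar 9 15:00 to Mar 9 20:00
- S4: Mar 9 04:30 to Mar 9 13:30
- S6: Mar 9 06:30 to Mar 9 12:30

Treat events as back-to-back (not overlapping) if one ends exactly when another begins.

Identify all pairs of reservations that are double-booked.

S1 & S2, S2 & S3, S2 & S5, S3 & S5, S4 & S6, S4 & S7, S6 & S7, S7 & S8

Sorted by start: S1, S2, S5, S3, S4, S6, S7, S8.
S2 starts before S1 ends → S1 and S2 overlap.
S5 starts exactly when S1 ends (back-to-back, no overlap), so nothing later overlaps S1 either.
S5 starts before S2 ends → S2 and S5 overlap.
S3 starts before S2 ends → S2 and S3 overlap.
S4 starts after S2 ends, so nothing later overlaps S2 either.
S3 starts before S5 ends → S5 and S3 overlap.
S4 starts after S5 ends, so nothing later overlaps S5 either.
S4 starts after S3 ends, so nothing later overlaps S3 either.
S6 starts before S4 ends → S4 and S6 overlap.
S7 starts before S4 ends → S4 and S7 overlap.
S8 starts after S4 ends.
S7 starts before S6 ends → S6 and S7 overlap.
S8 starts after S6 ends.
S8 starts before S7 ends → S7 and S8 overlap.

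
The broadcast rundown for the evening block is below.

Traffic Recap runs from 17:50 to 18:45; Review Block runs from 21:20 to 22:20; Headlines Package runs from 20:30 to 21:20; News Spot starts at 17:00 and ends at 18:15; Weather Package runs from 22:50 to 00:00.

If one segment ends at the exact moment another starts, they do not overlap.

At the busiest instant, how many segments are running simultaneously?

Walk through starts and ends in time order (an end at T is processed before a start at T):
17:00 start News Spot → 1
17:50 start Traffic Recap → 2
18:15 end News Spot → 1
18:45 end Traffic Recap → 0
20:30 start Headlines Package → 1
21:20 end Headlines Package → 0
21:20 start Review Block → 1
22:20 end Review Block → 0
22:50 start Weather Package → 1
00:00 end Weather Package → 0
Peak is 2, at 17:50 (News Spot, Traffic Recap).

2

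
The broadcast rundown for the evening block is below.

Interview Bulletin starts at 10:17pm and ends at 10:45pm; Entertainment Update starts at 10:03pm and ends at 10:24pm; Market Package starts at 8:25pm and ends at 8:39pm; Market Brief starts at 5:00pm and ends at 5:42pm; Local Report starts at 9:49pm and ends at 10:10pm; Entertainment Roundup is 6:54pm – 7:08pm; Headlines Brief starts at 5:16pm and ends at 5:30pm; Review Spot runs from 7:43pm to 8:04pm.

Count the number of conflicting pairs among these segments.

3

Check each pair: they overlap iff neither finishes before the other starts.
Sorted by start: Market Brief, Headlines Brief, Entertainment Roundup, Review Spot, Market Package, Local Report, Entertainment Update, Interview Bulletin.
Headlines Brief starts before Market Brief ends → Market Brief and Headlines Brief overlap.
Entertainment Roundup starts after Market Brief ends, so nothing later overlaps Market Brief either.
Entertainment Roundup starts after Headlines Brief ends, so nothing later overlaps Headlines Brief either.
Review Spot starts after Entertainment Roundup ends, so nothing later overlaps Entertainment Roundup either.
Market Package starts after Review Spot ends, so nothing later overlaps Review Spot either.
Local Report starts after Market Package ends, so nothing later overlaps Market Package either.
Entertainment Update starts before Local Report ends → Local Report and Entertainment Update overlap.
Interview Bulletin starts after Local Report ends.
Interview Bulletin starts before Entertainment Update ends → Entertainment Update and Interview Bulletin overlap.
Overlapping pairs: Entertainment Update & Interview Bulletin, Entertainment Update & Local Report, Headlines Brief & Market Brief — 3 in total.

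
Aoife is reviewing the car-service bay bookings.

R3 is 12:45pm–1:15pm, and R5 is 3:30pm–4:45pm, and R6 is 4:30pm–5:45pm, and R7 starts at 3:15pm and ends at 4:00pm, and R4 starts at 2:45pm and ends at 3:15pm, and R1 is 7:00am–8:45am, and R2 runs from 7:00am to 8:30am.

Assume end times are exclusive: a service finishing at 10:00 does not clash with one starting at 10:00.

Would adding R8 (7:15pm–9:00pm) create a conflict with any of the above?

No — it doesn't clash with anything

R1: ends 8:45am at or before R8 starts 7:15pm → clear.
R2: ends 8:30am at or before R8 starts 7:15pm → clear.
R3: ends 1:15pm at or before R8 starts 7:15pm → clear.
R4: ends 3:15pm at or before R8 starts 7:15pm → clear.
R7: ends 4:00pm at or before R8 starts 7:15pm → clear.
R5: ends 4:45pm at or before R8 starts 7:15pm → clear.
R6: ends 5:45pm at or before R8 starts 7:15pm → clear.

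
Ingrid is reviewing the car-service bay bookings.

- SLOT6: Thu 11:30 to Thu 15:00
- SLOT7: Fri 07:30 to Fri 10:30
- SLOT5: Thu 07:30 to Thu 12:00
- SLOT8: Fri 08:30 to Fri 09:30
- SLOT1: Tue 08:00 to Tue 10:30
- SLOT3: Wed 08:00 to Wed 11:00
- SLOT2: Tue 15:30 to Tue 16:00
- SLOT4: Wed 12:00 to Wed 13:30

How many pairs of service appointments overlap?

2

Sorted by start: SLOT1, SLOT2, SLOT3, SLOT4, SLOT5, SLOT6, SLOT7, SLOT8.
SLOT2 starts after SLOT1 ends — done with SLOT1.
SLOT3 starts after SLOT2 ends — done with SLOT2.
SLOT4 starts after SLOT3 ends — done with SLOT3.
SLOT5 starts after SLOT4 ends — done with SLOT4.
SLOT6 starts before SLOT5 ends → SLOT5 and SLOT6 overlap.
SLOT7 starts after SLOT5 ends — done with SLOT5.
SLOT7 starts after SLOT6 ends — done with SLOT6.
SLOT8 starts before SLOT7 ends → SLOT7 and SLOT8 overlap.
Overlapping pairs: SLOT5 & SLOT6, SLOT7 & SLOT8 — 2 in total.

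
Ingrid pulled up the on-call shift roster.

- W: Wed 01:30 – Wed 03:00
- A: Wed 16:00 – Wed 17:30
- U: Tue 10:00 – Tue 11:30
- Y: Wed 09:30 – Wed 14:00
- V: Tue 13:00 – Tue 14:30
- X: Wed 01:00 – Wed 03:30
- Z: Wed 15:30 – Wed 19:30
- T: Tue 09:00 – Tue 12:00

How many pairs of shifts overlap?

3

Sorted by start: T, U, V, X, W, Y, Z, A.
U starts before T ends → T and U overlap.
V starts after T ends; T is clear from here.
V starts after U ends; U is clear from here.
X starts after V ends; V is clear from here.
W starts before X ends → X and W overlap.
Y starts after X ends; X is clear from here.
Y starts after W ends; W is clear from here.
Z starts after Y ends; Y is clear from here.
A starts before Z ends → Z and A overlap.
Overlapping pairs: A & Z, T & U, W & X — 3 in total.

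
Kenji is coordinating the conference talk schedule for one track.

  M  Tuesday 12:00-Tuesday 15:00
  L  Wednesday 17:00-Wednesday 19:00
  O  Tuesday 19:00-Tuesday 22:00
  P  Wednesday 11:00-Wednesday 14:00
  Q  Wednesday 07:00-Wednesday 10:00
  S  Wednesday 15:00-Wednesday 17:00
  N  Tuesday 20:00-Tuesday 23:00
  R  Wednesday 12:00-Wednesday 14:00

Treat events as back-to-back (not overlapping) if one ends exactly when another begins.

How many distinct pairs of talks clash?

2

Sorted by start: M, O, N, Q, P, R, S, L.
O starts after M ends, so M has no further overlaps.
N starts before O ends → O and N overlap.
Q starts after O ends, so O has no further overlaps.
Q starts after N ends, so N has no further overlaps.
P starts after Q ends, so Q has no further overlaps.
R starts before P ends → P and R overlap.
S starts after P ends, so P has no further overlaps.
S starts after R ends, so R has no further overlaps.
L starts exactly when S ends (back-to-back, no overlap).
Overlapping pairs: N & O, P & R — 2 in total.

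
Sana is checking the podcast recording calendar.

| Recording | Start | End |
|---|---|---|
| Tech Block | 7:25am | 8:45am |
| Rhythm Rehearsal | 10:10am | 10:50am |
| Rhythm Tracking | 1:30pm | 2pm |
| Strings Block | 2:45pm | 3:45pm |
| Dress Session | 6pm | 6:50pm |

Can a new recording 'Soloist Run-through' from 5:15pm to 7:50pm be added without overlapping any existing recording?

No — it overlaps Dress Session

Tech Block: ends 8:45am at or before Soloist Run-through starts 5:15pm → clear.
Rhythm Rehearsal: ends 10:50am at or before Soloist Run-through starts 5:15pm → clear.
Rhythm Tracking: ends 2pm at or before Soloist Run-through starts 5:15pm → clear.
Strings Block: ends 3:45pm at or before Soloist Run-through starts 5:15pm → clear.
Dress Session: starts 6pm before Soloist Run-through ends 7:50pm, and ends 6:50pm after Soloist Run-through starts 5:15pm → overlap.
Soloist Run-through overlaps Dress Session.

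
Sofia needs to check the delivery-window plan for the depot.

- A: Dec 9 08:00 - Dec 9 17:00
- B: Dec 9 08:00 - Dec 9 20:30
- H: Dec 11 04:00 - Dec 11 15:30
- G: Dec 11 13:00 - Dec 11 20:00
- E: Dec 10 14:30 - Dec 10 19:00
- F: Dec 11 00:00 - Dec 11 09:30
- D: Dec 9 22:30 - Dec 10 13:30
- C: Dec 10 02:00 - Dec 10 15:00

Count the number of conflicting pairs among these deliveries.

Sorted by start: A, B, D, C, E, F, H, G.
B starts before A ends → A and B overlap.
D starts after A ends — done with A.
D starts after B ends — done with B.
C starts before D ends → D and C overlap.
E starts after D ends — done with D.
E starts before C ends → C and E overlap.
F starts after C ends — done with C.
F starts after E ends — done with E.
H starts before F ends → F and H overlap.
G starts after F ends.
G starts before H ends → H and G overlap.
Overlapping pairs: A & B, C & D, C & E, F & H, G & H — 5 in total.

5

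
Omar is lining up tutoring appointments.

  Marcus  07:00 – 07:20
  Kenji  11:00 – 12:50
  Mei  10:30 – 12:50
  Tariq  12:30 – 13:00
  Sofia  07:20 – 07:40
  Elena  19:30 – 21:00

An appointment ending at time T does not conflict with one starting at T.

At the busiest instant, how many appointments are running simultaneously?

3

Walk through starts and ends in time order (an end at T is processed before a start at T):
07:00 start Marcus → 1
07:20 end Marcus → 0
07:20 start Sofia → 1
07:40 end Sofia → 0
10:30 start Mei → 1
11:00 start Kenji → 2
12:30 start Tariq → 3
12:50 end Kenji → 2
12:50 end Mei → 1
13:00 end Tariq → 0
19:30 start Elena → 1
21:00 end Elena → 0
Peak is 3, at 12:30 (Kenji, Mei, Tariq).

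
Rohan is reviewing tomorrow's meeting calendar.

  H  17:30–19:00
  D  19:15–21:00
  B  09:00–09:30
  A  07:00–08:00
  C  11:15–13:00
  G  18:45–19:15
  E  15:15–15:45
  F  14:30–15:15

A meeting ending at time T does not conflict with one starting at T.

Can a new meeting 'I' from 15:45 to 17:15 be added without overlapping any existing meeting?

A: ends 08:00 at or before I starts 15:45 → clear.
B: ends 09:30 at or before I starts 15:45 → clear.
C: ends 13:00 at or before I starts 15:45 → clear.
F: ends 15:15 at or before I starts 15:45 → clear.
E: ends 15:45 at or before I starts 15:45 → clear.
H: starts 17:30 at or after I ends 17:15 → clear.
G: starts 18:45 at or after I ends 17:15 → clear.
D: starts 19:15 at or after I ends 17:15 → clear.

Yes — the slot is free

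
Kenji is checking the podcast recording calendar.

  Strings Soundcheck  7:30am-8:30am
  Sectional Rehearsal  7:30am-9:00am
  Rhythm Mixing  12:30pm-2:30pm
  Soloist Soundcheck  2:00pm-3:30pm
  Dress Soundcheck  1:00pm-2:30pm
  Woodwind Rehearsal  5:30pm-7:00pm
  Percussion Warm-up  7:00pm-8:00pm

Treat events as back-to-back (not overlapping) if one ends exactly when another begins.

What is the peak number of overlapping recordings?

3

Walk through starts and ends in time order (an end at T is processed before a start at T):
7:30am start Sectional Rehearsal → 1
7:30am start Strings Soundcheck → 2
8:30am end Strings Soundcheck → 1
9:00am end Sectional Rehearsal → 0
12:30pm start Rhythm Mixing → 1
1:00pm start Dress Soundcheck → 2
2:00pm start Soloist Soundcheck → 3
2:30pm end Dress Soundcheck → 2
2:30pm end Rhythm Mixing → 1
3:30pm end Soloist Soundcheck → 0
5:30pm start Woodwind Rehearsal → 1
7:00pm end Woodwind Rehearsal → 0
7:00pm start Percussion Warm-up → 1
8:00pm end Percussion Warm-up → 0
Peak is 3, at 2:00pm (Dress Soundcheck, Rhythm Mixing, Soloist Soundcheck).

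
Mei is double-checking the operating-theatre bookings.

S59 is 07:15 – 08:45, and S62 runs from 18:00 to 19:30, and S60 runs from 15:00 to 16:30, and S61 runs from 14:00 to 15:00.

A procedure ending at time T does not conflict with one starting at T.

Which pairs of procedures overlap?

Sorted by start: S59, S61, S60, S62.
S61 starts after S59 ends — done with S59.
S60 starts exactly when S61 ends (back-to-back, no overlap) — done with S61.
S62 starts after S60 ends.

no conflicts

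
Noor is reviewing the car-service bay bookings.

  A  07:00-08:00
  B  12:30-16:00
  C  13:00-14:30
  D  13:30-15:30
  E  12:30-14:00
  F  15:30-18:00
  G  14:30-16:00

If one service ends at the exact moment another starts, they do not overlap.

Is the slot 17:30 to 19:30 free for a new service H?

No — it overlaps F

A: ends 08:00 at or before H starts 17:30 → clear.
B: ends 16:00 at or before H starts 17:30 → clear.
E: ends 14:00 at or before H starts 17:30 → clear.
C: ends 14:30 at or before H starts 17:30 → clear.
D: ends 15:30 at or before H starts 17:30 → clear.
G: ends 16:00 at or before H starts 17:30 → clear.
F: starts 15:30 before H ends 19:30, and ends 18:00 after H starts 17:30 → overlap.
H overlaps F.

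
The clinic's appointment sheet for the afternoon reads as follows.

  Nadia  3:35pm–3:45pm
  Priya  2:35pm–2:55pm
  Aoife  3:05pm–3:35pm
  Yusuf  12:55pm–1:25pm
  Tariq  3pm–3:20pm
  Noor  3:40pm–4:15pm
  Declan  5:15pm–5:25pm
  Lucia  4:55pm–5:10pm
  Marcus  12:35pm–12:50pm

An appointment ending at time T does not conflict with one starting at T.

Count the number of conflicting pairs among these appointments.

Two intervals overlap when each starts before the other ends.
Sorted by start: Marcus, Yusuf, Priya, Tariq, Aoife, Nadia, Noor, Lucia, Declan.
Yusuf starts after Marcus ends, so Marcus has no further overlaps.
Priya starts after Yusuf ends, so Yusuf has no further overlaps.
Tariq starts after Priya ends, so Priya has no further overlaps.
Aoife starts before Tariq ends → Tariq and Aoife overlap.
Nadia starts after Tariq ends, so Tariq has no further overlaps.
Nadia starts exactly when Aoife ends (back-to-back, no overlap), so Aoife has no further overlaps.
Noor starts before Nadia ends → Nadia and Noor overlap.
Lucia starts after Nadia ends, so Nadia has no further overlaps.
Lucia starts after Noor ends, so Noor has no further overlaps.
Declan starts after Lucia ends.
Overlapping pairs: Aoife & Tariq, Nadia & Noor — 2 in total.

2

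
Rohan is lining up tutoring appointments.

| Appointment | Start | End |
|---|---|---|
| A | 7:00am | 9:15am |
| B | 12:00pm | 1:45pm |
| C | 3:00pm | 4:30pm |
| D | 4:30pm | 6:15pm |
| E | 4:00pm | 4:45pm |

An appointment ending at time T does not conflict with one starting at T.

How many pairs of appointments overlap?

2

Sorted by start: A, B, C, E, D.
B starts after A ends, so A has no further overlaps.
C starts after B ends, so B has no further overlaps.
E starts before C ends → C and E overlap.
D starts exactly when C ends (back-to-back, no overlap).
D starts before E ends → E and D overlap.
Overlapping pairs: C & E, D & E — 2 in total.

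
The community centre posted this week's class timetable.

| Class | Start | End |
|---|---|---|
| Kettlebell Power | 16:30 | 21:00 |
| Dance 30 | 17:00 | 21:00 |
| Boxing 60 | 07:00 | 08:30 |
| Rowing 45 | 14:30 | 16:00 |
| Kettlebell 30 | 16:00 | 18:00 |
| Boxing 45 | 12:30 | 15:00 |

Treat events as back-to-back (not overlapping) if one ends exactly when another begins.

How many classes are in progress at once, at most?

Sort all start/end points and keep a running count:
07:00 start Boxing 60 → 1
08:30 end Boxing 60 → 0
12:30 start Boxing 45 → 1
14:30 start Rowing 45 → 2
15:00 end Boxing 45 → 1
16:00 end Rowing 45 → 0
16:00 start Kettlebell 30 → 1
16:30 start Kettlebell Power → 2
17:00 start Dance 30 → 3
18:00 end Kettlebell 30 → 2
21:00 end Dance 30 → 1
21:00 end Kettlebell Power → 0
Peak is 3, at 17:00 (Dance 30, Kettlebell 30, Kettlebell Power).

3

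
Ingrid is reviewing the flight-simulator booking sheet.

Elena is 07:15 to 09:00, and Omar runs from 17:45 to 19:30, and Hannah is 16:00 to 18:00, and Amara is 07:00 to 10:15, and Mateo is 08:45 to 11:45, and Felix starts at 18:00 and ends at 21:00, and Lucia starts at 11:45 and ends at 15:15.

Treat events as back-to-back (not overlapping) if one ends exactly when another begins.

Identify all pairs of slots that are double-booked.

Amara & Elena, Amara & Mateo, Elena & Mateo, Felix & Omar, Hannah & Omar

Sorted by start: Amara, Elena, Mateo, Lucia, Hannah, Omar, Felix.
Elena starts before Amara ends → Amara and Elena overlap.
Mateo starts before Amara ends → Amara and Mateo overlap.
Lucia starts after Amara ends; Amara is clear from here.
Mateo starts before Elena ends → Elena and Mateo overlap.
Lucia starts after Elena ends; Elena is clear from here.
Lucia starts exactly when Mateo ends (back-to-back, no overlap); Mateo is clear from here.
Hannah starts after Lucia ends; Lucia is clear from here.
Omar starts before Hannah ends → Hannah and Omar overlap.
Felix starts exactly when Hannah ends (back-to-back, no overlap).
Felix starts before Omar ends → Omar and Felix overlap.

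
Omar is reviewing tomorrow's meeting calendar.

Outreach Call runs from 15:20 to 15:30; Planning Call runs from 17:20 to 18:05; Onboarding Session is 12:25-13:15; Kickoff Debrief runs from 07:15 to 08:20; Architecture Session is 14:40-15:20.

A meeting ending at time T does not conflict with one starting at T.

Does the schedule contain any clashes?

No

Check each pair: they overlap iff neither finishes before the other starts.
Sorted by start: Kickoff Debrief, Onboarding Session, Architecture Session, Outreach Call, Planning Call.
Onboarding Session starts after Kickoff Debrief ends, so nothing later overlaps Kickoff Debrief either.
Architecture Session starts after Onboarding Session ends, so nothing later overlaps Onboarding Session either.
Outreach Call starts exactly when Architecture Session ends (back-to-back, no overlap), so nothing later overlaps Architecture Session either.
Planning Call starts after Outreach Call ends.
Every pair is clear; the schedule has no overlaps.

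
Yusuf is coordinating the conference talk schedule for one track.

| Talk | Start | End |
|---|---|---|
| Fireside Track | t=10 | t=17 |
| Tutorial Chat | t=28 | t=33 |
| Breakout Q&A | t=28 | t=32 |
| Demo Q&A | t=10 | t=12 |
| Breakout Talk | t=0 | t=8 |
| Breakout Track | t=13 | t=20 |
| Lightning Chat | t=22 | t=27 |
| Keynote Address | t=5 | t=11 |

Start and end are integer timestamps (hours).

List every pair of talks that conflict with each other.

Sorted by start: Breakout Talk, Keynote Address, Demo Q&A, Fireside Track, Breakout Track, Lightning Chat, Tutorial Chat, Breakout Q&A.
Keynote Address starts before Breakout Talk ends → Breakout Talk and Keynote Address overlap.
Demo Q&A starts after Breakout Talk ends; Breakout Talk is clear from here.
Demo Q&A starts before Keynote Address ends → Keynote Address and Demo Q&A overlap.
Fireside Track starts before Keynote Address ends → Keynote Address and Fireside Track overlap.
Breakout Track starts after Keynote Address ends; Keynote Address is clear from here.
Fireside Track starts before Demo Q&A ends → Demo Q&A and Fireside Track overlap.
Breakout Track starts after Demo Q&A ends; Demo Q&A is clear from here.
Breakout Track starts before Fireside Track ends → Fireside Track and Breakout Track overlap.
Lightning Chat starts after Fireside Track ends; Fireside Track is clear from here.
Lightning Chat starts after Breakout Track ends; Breakout Track is clear from here.
Tutorial Chat starts after Lightning Chat ends; Lightning Chat is clear from here.
Breakout Q&A starts before Tutorial Chat ends → Tutorial Chat and Breakout Q&A overlap.

Breakout Q&A & Tutorial Chat, Breakout Talk & Keynote Address, Breakout Track & Fireside Track, Demo Q&A & Fireside Track, Demo Q&A & Keynote Address, Fireside Track & Keynote Address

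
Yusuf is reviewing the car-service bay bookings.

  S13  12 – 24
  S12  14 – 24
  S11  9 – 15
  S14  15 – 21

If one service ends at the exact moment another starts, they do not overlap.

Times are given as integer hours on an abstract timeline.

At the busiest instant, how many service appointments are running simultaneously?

3

Sort all start/end points and keep a running count:
9 start S11 → 1
12 start S13 → 2
14 start S12 → 3
15 end S11 → 2
15 start S14 → 3
21 end S14 → 2
24 end S12 → 1
24 end S13 → 0
Peak is 3, at 14 (S11, S12, S13).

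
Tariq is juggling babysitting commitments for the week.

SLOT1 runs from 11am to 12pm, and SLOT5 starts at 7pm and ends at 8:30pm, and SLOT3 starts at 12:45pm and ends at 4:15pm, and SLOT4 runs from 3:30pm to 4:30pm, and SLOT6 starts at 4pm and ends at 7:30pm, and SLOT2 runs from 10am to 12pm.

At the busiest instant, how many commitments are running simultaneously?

3

Sort all start/end points and keep a running count:
10am start SLOT2 → 1
11am start SLOT1 → 2
12pm end SLOT1 → 1
12pm end SLOT2 → 0
12:45pm start SLOT3 → 1
3:30pm start SLOT4 → 2
4pm start SLOT6 → 3
4:15pm end SLOT3 → 2
4:30pm end SLOT4 → 1
7pm start SLOT5 → 2
7:30pm end SLOT6 → 1
8:30pm end SLOT5 → 0
Peak is 3, at 4pm (SLOT3, SLOT4, SLOT6).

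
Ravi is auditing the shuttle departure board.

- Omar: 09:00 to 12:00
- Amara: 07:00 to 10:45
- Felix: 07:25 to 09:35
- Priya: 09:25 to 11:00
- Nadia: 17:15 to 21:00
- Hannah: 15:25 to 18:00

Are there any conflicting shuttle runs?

Yes

Sorted by start: Amara, Felix, Omar, Priya, Hannah, Nadia.
Felix starts before Amara ends → Amara and Felix overlap.
That's a conflict, so the schedule is not conflict-free.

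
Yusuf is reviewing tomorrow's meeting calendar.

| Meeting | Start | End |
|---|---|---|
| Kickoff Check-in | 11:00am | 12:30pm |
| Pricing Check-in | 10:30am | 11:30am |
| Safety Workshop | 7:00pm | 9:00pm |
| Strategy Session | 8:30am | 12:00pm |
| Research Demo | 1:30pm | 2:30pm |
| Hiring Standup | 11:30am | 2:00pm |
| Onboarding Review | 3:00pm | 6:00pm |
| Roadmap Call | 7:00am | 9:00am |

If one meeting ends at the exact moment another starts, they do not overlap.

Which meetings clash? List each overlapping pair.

Hiring Standup & Kickoff Check-in, Hiring Standup & Research Demo, Hiring Standup & Strategy Session, Kickoff Check-in & Pricing Check-in, Kickoff Check-in & Strategy Session, Pricing Check-in & Strategy Session, Roadmap Call & Strategy Session

Sorted by start: Roadmap Call, Strategy Session, Pricing Check-in, Kickoff Check-in, Hiring Standup, Research Demo, Onboarding Review, Safety Workshop.
Strategy Session starts before Roadmap Call ends → Roadmap Call and Strategy Session overlap.
Pricing Check-in starts after Roadmap Call ends; Roadmap Call is clear from here.
Pricing Check-in starts before Strategy Session ends → Strategy Session and Pricing Check-in overlap.
Kickoff Check-in starts before Strategy Session ends → Strategy Session and Kickoff Check-in overlap.
Hiring Standup starts before Strategy Session ends → Strategy Session and Hiring Standup overlap.
Research Demo starts after Strategy Session ends; Strategy Session is clear from here.
Kickoff Check-in starts before Pricing Check-in ends → Pricing Check-in and Kickoff Check-in overlap.
Hiring Standup starts exactly when Pricing Check-in ends (back-to-back, no overlap); Pricing Check-in is clear from here.
Hiring Standup starts before Kickoff Check-in ends → Kickoff Check-in and Hiring Standup overlap.
Research Demo starts after Kickoff Check-in ends; Kickoff Check-in is clear from here.
Research Demo starts before Hiring Standup ends → Hiring Standup and Research Demo overlap.
Onboarding Review starts after Hiring Standup ends; Hiring Standup is clear from here.
Onboarding Review starts after Research Demo ends; Research Demo is clear from here.
Safety Workshop starts after Onboarding Review ends.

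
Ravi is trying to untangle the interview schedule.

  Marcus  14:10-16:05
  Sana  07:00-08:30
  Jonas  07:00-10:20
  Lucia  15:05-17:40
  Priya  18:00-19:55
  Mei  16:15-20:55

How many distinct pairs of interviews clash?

4

Sorted by start: Jonas, Sana, Marcus, Lucia, Mei, Priya.
Sana starts before Jonas ends → Jonas and Sana overlap.
Marcus starts after Jonas ends, so nothing later overlaps Jonas either.
Marcus starts after Sana ends, so nothing later overlaps Sana either.
Lucia starts before Marcus ends → Marcus and Lucia overlap.
Mei starts after Marcus ends, so nothing later overlaps Marcus either.
Mei starts before Lucia ends → Lucia and Mei overlap.
Priya starts after Lucia ends.
Priya starts before Mei ends → Mei and Priya overlap.
Overlapping pairs: Jonas & Sana, Lucia & Marcus, Lucia & Mei, Mei & Priya — 4 in total.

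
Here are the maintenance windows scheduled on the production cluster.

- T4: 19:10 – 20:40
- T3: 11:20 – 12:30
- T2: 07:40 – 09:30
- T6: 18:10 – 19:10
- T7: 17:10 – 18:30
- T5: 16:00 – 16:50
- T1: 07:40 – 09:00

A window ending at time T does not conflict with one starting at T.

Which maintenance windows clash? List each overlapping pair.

T1 & T2, T6 & T7

Two intervals overlap when each starts before the other ends.
Sorted by start: T1, T2, T3, T5, T7, T6, T4.
T2 starts before T1 ends → T1 and T2 overlap.
T3 starts after T1 ends; T1 is clear from here.
T3 starts after T2 ends; T2 is clear from here.
T5 starts after T3 ends; T3 is clear from here.
T7 starts after T5 ends; T5 is clear from here.
T6 starts before T7 ends → T7 and T6 overlap.
T4 starts after T7 ends.
T4 starts exactly when T6 ends (back-to-back, no overlap).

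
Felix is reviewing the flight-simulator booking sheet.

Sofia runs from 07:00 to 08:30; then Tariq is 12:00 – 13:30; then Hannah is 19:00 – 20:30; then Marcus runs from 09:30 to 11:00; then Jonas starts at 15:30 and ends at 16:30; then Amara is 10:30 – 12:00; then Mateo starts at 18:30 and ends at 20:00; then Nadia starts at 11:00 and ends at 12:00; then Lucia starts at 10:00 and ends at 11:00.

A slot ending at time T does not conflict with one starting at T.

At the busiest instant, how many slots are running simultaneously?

Walk through starts and ends in time order (an end at T is processed before a start at T):
07:00 start Sofia → 1
08:30 end Sofia → 0
09:30 start Marcus → 1
10:00 start Lucia → 2
10:30 start Amara → 3
11:00 end Lucia → 2
11:00 end Marcus → 1
11:00 start Nadia → 2
12:00 end Amara → 1
12:00 end Nadia → 0
12:00 start Tariq → 1
13:30 end Tariq → 0
15:30 start Jonas → 1
16:30 end Jonas → 0
18:30 start Mateo → 1
19:00 start Hannah → 2
20:00 end Mateo → 1
20:30 end Hannah → 0
Peak is 3, at 10:30 (Amara, Lucia, Marcus).

3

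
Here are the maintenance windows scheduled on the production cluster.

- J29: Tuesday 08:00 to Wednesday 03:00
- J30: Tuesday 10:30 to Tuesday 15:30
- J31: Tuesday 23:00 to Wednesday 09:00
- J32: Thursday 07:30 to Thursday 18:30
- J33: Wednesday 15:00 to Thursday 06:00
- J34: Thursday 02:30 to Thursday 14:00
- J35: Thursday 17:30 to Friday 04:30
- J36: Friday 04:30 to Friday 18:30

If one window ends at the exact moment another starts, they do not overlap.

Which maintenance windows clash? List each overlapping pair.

J29 & J30, J29 & J31, J32 & J34, J32 & J35, J33 & J34

Two intervals overlap when each starts before the other ends.
Sorted by start: J29, J30, J31, J33, J34, J32, J35, J36.
J30 starts before J29 ends → J29 and J30 overlap.
J31 starts before J29 ends → J29 and J31 overlap.
J33 starts after J29 ends — done with J29.
J31 starts after J30 ends — done with J30.
J33 starts after J31 ends — done with J31.
J34 starts before J33 ends → J33 and J34 overlap.
J32 starts after J33 ends — done with J33.
J32 starts before J34 ends → J34 and J32 overlap.
J35 starts after J34 ends — done with J34.
J35 starts before J32 ends → J32 and J35 overlap.
J36 starts after J32 ends.
J36 starts exactly when J35 ends (back-to-back, no overlap).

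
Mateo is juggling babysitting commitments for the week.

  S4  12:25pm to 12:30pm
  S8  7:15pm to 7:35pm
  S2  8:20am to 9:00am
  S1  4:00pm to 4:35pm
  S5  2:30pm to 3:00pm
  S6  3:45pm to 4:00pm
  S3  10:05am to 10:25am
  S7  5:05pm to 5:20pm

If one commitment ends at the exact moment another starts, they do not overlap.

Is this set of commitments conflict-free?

Yes

Sorted by start: S2, S3, S4, S5, S6, S1, S7, S8.
S3 starts after S2 ends, so S2 has no further overlaps.
S4 starts after S3 ends, so S3 has no further overlaps.
S5 starts after S4 ends, so S4 has no further overlaps.
S6 starts after S5 ends, so S5 has no further overlaps.
S1 starts exactly when S6 ends (back-to-back, no overlap), so S6 has no further overlaps.
S7 starts after S1 ends, so S1 has no further overlaps.
S8 starts after S7 ends.
Every pair is clear; the schedule has no overlaps.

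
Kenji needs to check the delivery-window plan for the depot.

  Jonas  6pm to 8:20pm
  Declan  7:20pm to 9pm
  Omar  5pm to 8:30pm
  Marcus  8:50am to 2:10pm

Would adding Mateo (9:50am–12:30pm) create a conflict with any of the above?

Yes — it overlaps Marcus

Marcus: starts 8:50am before Mateo ends 12:30pm, and ends 2:10pm after Mateo starts 9:50am → overlap.
Omar: starts 5pm at or after Mateo ends 12:30pm → clear.
Jonas: starts 6pm at or after Mateo ends 12:30pm → clear.
Declan: starts 7:20pm at or after Mateo ends 12:30pm → clear.
Mateo overlaps Marcus.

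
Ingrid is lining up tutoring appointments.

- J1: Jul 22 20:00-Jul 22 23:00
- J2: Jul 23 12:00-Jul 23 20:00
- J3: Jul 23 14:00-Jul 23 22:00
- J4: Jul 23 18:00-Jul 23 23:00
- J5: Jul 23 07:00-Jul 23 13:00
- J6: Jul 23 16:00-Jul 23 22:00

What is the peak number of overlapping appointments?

4

Sort all start/end points and keep a running count:
Jul 22 20:00 start J1 → 1
Jul 22 23:00 end J1 → 0
Jul 23 07:00 start J5 → 1
Jul 23 12:00 start J2 → 2
Jul 23 13:00 end J5 → 1
Jul 23 14:00 start J3 → 2
Jul 23 16:00 start J6 → 3
Jul 23 18:00 start J4 → 4
Jul 23 20:00 end J2 → 3
Jul 23 22:00 end J3 → 2
Jul 23 22:00 end J6 → 1
Jul 23 23:00 end J4 → 0
Peak is 4, at Jul 23 18:00 (J2, J3, J4, J6).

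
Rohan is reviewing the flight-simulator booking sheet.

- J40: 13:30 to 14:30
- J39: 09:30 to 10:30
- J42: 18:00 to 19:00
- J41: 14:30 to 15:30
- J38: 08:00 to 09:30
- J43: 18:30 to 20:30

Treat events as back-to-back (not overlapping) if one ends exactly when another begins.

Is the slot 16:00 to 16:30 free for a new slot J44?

Yes — the slot is free

J38: ends 09:30 at or before J44 starts 16:00 → clear.
J39: ends 10:30 at or before J44 starts 16:00 → clear.
J40: ends 14:30 at or before J44 starts 16:00 → clear.
J41: ends 15:30 at or before J44 starts 16:00 → clear.
J42: starts 18:00 at or after J44 ends 16:30 → clear.
J43: starts 18:30 at or after J44 ends 16:30 → clear.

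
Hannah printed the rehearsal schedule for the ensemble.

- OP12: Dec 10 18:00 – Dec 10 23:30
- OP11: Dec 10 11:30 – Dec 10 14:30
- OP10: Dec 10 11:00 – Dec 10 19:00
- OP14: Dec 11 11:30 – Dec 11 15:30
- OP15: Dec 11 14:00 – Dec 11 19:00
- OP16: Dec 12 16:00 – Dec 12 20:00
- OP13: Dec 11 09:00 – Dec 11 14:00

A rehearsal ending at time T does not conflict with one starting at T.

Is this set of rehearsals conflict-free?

No

Two intervals overlap when each starts before the other ends.
Sorted by start: OP10, OP11, OP12, OP13, OP14, OP15, OP16.
OP11 starts before OP10 ends → OP10 and OP11 overlap.
That's a conflict, so the schedule is not conflict-free.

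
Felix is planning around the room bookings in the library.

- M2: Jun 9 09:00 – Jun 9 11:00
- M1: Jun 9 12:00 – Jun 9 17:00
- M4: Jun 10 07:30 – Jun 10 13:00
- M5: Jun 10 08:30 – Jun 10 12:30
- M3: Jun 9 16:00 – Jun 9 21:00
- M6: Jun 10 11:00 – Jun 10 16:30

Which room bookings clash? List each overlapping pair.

Sorted by start: M2, M1, M3, M4, M5, M6.
M1 starts after M2 ends — done with M2.
M3 starts before M1 ends → M1 and M3 overlap.
M4 starts after M1 ends — done with M1.
M4 starts after M3 ends — done with M3.
M5 starts before M4 ends → M4 and M5 overlap.
M6 starts before M4 ends → M4 and M6 overlap.
M6 starts before M5 ends → M5 and M6 overlap.

M1 & M3, M4 & M5, M4 & M6, M5 & M6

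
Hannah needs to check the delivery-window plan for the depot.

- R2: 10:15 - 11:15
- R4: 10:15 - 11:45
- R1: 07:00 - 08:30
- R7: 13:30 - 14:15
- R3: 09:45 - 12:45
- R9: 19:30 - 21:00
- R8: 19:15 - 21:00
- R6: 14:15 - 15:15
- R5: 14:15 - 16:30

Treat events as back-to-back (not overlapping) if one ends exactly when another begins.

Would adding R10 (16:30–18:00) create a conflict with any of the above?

R1: ends 08:30 at or before R10 starts 16:30 → clear.
R3: ends 12:45 at or before R10 starts 16:30 → clear.
R2: ends 11:15 at or before R10 starts 16:30 → clear.
R4: ends 11:45 at or before R10 starts 16:30 → clear.
R7: ends 14:15 at or before R10 starts 16:30 → clear.
R5: ends 16:30 at or before R10 starts 16:30 → clear.
R6: ends 15:15 at or before R10 starts 16:30 → clear.
R8: starts 19:15 at or after R10 ends 18:00 → clear.
R9: starts 19:30 at or after R10 ends 18:00 → clear.

No — it doesn't clash with anything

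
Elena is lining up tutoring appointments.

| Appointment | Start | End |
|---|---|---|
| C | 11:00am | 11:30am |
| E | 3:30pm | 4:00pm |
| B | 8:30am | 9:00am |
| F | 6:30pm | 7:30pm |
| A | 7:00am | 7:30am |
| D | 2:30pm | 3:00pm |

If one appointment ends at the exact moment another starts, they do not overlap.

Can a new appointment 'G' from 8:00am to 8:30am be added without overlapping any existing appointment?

Yes — the slot is free

A: ends 7:30am at or before G starts 8:00am → clear.
B: starts 8:30am at or after G ends 8:30am → clear.
C: starts 11:00am at or after G ends 8:30am → clear.
D: starts 2:30pm at or after G ends 8:30am → clear.
E: starts 3:30pm at or after G ends 8:30am → clear.
F: starts 6:30pm at or after G ends 8:30am → clear.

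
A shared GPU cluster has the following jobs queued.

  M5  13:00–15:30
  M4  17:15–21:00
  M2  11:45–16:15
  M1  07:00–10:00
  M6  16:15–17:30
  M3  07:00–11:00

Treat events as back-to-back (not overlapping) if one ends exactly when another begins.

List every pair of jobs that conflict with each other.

Two intervals overlap when each starts before the other ends.
Sorted by start: M1, M3, M2, M5, M6, M4.
M3 starts before M1 ends → M1 and M3 overlap.
M2 starts after M1 ends, so M1 has no further overlaps.
M2 starts after M3 ends, so M3 has no further overlaps.
M5 starts before M2 ends → M2 and M5 overlap.
M6 starts exactly when M2 ends (back-to-back, no overlap), so M2 has no further overlaps.
M6 starts after M5 ends, so M5 has no further overlaps.
M4 starts before M6 ends → M6 and M4 overlap.

M1 & M3, M2 & M5, M4 & M6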